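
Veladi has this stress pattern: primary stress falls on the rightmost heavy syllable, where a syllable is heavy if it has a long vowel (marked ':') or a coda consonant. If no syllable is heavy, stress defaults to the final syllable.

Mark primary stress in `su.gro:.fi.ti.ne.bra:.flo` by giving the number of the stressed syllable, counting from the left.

6

Weights: 1 su L, 2 gro: H, 3 fi L, 4 ti L, 5 ne L, 6 bra: H, 7 flo L.
Heavy syllables in the domain: 2, 6. The rightmost is syllable 6 (bra:).
Primary stress: syllable 6 → su.gro:.fi.ti.ne.ˈbra:.flo.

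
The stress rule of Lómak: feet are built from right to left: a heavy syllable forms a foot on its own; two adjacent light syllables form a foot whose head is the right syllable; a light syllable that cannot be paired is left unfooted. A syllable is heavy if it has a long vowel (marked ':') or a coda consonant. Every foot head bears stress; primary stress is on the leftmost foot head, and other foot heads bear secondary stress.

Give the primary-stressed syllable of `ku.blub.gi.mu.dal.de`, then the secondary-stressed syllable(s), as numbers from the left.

primary 2, secondary 4, 5

Weights: 1 ku L, 2 blub H, 3 gi L, 4 mu L, 5 dal H, 6 de L.
Parse right to left (heavy = foot alone; LL = one foot; stranded L unfooted): ku (ˈblub) (gi.ˈmu) (ˈdal) de.
Foot heads: 2, 4, 5.
Primary stress on the leftmost head = syllable 2.
Secondary stress on 4, 5: ku.ˈblub.gi.ˌmu.ˌdal.de.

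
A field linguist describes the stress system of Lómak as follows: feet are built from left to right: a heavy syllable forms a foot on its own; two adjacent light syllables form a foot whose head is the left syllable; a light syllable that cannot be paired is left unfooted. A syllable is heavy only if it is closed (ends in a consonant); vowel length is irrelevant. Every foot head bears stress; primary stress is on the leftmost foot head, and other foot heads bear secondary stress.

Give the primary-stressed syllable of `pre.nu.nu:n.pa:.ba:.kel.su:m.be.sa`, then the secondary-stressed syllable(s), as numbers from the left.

primary 1, secondary 3, 4, 6, 7, 8

Weights: 1 pre L, 2 nu L, 3 nu:n H, 4 pa: L, 5 ba: L, 6 kel H, 7 su:m H, 8 be L, 9 sa L.
Parse left to right (heavy = foot alone; LL = one foot; stranded L unfooted): (ˈpre.nu) (ˈnu:n) (ˈpa:.ba:) (ˈkel) (ˈsu:m) (ˈbe.sa).
Foot heads: 1, 3, 4, 6, 7, 8.
Primary stress on the leftmost head = syllable 1.
Secondary stress on 3, 4, 6, 7, 8: ˈpre.nu.ˌnu:n.ˌpa:.ba:.ˌkel.ˌsu:m.ˌbe.sa.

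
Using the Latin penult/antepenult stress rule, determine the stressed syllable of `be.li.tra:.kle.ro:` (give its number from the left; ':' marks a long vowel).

Classical Latin: stress the penult if heavy (long vowel or closed), else the antepenult.
Weights: 3 tra: H, 4 kle L, 5 ro: H.
The penult (syllable 4, kle) is light, so stress falls on the antepenult (syllable 3, tra:).
Stress on syllable 3: be.li.ˈtra:.kle.ro:.

3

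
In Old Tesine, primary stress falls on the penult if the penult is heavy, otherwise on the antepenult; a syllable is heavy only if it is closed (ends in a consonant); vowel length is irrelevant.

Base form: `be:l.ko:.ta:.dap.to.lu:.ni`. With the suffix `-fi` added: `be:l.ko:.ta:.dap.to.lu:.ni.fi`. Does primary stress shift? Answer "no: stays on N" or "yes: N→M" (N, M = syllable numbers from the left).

Base `be:l.ko:.ta:.dap.to.lu:.ni` (7 syllables):
  Weights: 5 to L, 6 lu: L, 7 ni L.
  The penult (syllable 6, lu:) is light, so stress falls on the antepenult (syllable 5, to).
  → primary stress on syllable 5.
Suffixed `be:l.ko:.ta:.dap.to.lu:.ni.fi` (8 syllables):
  Weights: 6 lu: L, 7 ni L, 8 fi L.
  The penult (syllable 7, ni) is light, so stress falls on the antepenult (syllable 6, lu:).
  → primary stress on syllable 6.

yes: 5→6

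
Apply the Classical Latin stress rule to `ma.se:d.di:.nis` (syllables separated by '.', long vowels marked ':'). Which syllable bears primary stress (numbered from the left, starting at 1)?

Classical Latin: stress the penult if heavy (long vowel or closed), else the antepenult.
Weights: 2 se:d H, 3 di: H, 4 nis H.
The penult (syllable 3, di:) is heavy, so it takes stress.
Stress on syllable 3: ma.se:d.ˈdi:.nis.

3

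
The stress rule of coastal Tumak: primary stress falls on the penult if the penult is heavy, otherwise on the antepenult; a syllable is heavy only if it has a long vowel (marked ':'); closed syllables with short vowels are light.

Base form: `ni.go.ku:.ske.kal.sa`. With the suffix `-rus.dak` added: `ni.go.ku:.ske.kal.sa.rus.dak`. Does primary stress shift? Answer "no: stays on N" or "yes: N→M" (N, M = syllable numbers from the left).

yes: 4→6

Base `ni.go.ku:.ske.kal.sa` (6 syllables):
  Weights: 4 ske L, 5 kal L, 6 sa L.
  The penult (syllable 5, kal) is light, so stress falls on the antepenult (syllable 4, ske).
  → primary stress on syllable 4.
Suffixed `ni.go.ku:.ske.kal.sa.rus.dak` (8 syllables):
  Weights: 6 sa L, 7 rus L, 8 dak L.
  The penult (syllable 7, rus) is light, so stress falls on the antepenult (syllable 6, sa).
  → primary stress on syllable 6.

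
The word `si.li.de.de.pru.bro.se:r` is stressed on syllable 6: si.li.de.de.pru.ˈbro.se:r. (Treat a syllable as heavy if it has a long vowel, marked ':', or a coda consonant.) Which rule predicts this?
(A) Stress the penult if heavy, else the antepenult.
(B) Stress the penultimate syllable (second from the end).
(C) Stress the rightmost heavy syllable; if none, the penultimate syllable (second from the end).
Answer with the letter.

Rule A → syllable 5 (observed: 6).
Rule B → syllable 6 ✓.
Rule C → syllable 7 (observed: 6).

B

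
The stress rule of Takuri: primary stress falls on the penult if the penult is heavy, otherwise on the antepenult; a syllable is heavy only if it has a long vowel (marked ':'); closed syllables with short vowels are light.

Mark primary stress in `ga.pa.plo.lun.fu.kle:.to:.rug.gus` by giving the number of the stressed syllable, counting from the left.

7

Weights: 7 to: H, 8 rug L, 9 gus L.
The penult (syllable 8, rug) is light, so stress falls on the antepenult (syllable 7, to:).
Primary stress: syllable 7 → ga.pa.plo.lun.fu.kle:.ˈto:.rug.gus.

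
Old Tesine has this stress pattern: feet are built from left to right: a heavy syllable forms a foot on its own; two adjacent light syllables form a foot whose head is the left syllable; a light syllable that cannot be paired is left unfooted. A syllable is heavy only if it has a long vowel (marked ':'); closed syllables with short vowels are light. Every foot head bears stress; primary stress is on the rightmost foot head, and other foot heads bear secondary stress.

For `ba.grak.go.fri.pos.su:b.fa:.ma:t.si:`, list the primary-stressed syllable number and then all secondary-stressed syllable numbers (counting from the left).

Weights: 1 ba L, 2 grak L, 3 go L, 4 fri L, 5 pos L, 6 su:b H, 7 fa: H, 8 ma:t H, 9 si: H.
Parse left to right (heavy = foot alone; LL = one foot; stranded L unfooted): (ˈba.grak) (ˈgo.fri) pos (ˈsu:b) (ˈfa:) (ˈma:t) (ˈsi:).
Foot heads: 1, 3, 6, 7, 8, 9.
Primary stress on the rightmost head = syllable 9.
Secondary stress on 1, 3, 6, 7, 8: ˌba.grak.ˌgo.fri.pos.ˌsu:b.ˌfa:.ˌma:t.ˈsi:.

primary 9, secondary 1, 3, 6, 7, 8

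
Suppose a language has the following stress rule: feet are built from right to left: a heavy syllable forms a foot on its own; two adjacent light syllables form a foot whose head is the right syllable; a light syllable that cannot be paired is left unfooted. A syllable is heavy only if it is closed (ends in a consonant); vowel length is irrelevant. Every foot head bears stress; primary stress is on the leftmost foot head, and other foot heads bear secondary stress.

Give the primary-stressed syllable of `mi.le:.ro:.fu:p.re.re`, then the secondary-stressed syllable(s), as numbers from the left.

primary 3, secondary 4, 6

Weights: 1 mi L, 2 le: L, 3 ro: L, 4 fu:p H, 5 re L, 6 re L.
Parse right to left (heavy = foot alone; LL = one foot; stranded L unfooted): mi (le:.ˈro:) (ˈfu:p) (re.ˈre).
Foot heads: 3, 4, 6.
Primary stress on the leftmost head = syllable 3.
Secondary stress on 4, 6: mi.le:.ˈro:.ˌfu:p.re.ˌre.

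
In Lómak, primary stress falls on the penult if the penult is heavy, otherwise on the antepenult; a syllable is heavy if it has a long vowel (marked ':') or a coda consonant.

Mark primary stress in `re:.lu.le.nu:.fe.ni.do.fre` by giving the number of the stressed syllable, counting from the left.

6

Weights: 6 ni L, 7 do L, 8 fre L.
The penult (syllable 7, do) is light, so stress falls on the antepenult (syllable 6, ni).
Primary stress: syllable 6 → re:.lu.le.nu:.fe.ˈni.do.fre.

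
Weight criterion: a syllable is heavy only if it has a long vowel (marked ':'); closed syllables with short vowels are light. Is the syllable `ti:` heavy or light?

`ti:`: long vowel, open (no coda). Long vowel → heavy.

heavy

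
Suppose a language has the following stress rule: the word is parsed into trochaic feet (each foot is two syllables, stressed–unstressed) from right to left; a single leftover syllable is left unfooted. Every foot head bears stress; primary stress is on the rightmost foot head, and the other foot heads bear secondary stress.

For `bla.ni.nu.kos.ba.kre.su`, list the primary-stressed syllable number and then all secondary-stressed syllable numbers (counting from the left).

Parse right to left into trochaic (ˈσσ) feet: bla (ˈni.nu) (ˈkos.ba) (ˈkre.su). Syllable 1 is left unfooted.
Foot heads (stressed positions): 2, 4, 6.
End Rule Rightmost: primary stress on the rightmost head = syllable 6.
Secondary stress on 2, 4: bla.ˌni.nu.ˌkos.ba.ˈkre.su.

primary 6, secondary 2, 4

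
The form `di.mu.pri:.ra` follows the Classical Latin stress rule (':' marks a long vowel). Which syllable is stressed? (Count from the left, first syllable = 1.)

3

Classical Latin: stress the penult if heavy (long vowel or closed), else the antepenult.
Weights: 2 mu L, 3 pri: H, 4 ra L.
The penult (syllable 3, pri:) is heavy, so it takes stress.
Stress on syllable 3: di.mu.ˈpri:.ra.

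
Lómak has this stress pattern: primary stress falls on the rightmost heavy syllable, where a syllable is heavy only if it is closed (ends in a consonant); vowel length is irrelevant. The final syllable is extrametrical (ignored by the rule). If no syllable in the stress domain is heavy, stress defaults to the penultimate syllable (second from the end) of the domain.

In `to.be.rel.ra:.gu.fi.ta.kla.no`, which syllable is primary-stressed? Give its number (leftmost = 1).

The final syllable (9, no) is extrametrical; the stress domain is syllables 1–8.
Weights: 1 to L, 2 be L, 3 rel H, 4 ra: L, 5 gu L, 6 fi L, 7 ta L, 8 kla L.
Heavy syllables in the domain: 3. The rightmost is syllable 3 (rel).
Primary stress: syllable 3 → to.be.ˈrel.ra:.gu.fi.ta.kla.no.

3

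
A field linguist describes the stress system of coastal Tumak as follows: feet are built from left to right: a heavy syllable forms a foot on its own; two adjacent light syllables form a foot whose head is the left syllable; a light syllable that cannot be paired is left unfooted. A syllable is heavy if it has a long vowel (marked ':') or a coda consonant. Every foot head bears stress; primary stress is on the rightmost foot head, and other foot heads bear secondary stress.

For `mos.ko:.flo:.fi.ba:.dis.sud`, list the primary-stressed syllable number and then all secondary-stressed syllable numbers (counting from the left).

Weights: 1 mos H, 2 ko: H, 3 flo: H, 4 fi L, 5 ba: H, 6 dis H, 7 sud H.
Parse left to right (heavy = foot alone; LL = one foot; stranded L unfooted): (ˈmos) (ˈko:) (ˈflo:) fi (ˈba:) (ˈdis) (ˈsud).
Foot heads: 1, 2, 3, 5, 6, 7.
Primary stress on the rightmost head = syllable 7.
Secondary stress on 1, 2, 3, 5, 6: ˌmos.ˌko:.ˌflo:.fi.ˌba:.ˌdis.ˈsud.

primary 7, secondary 1, 2, 3, 5, 6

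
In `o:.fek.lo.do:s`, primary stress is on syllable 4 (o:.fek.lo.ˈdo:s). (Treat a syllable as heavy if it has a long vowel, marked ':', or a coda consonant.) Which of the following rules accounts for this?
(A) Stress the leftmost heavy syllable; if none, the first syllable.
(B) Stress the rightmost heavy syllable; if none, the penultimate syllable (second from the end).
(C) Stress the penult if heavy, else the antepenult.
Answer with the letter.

B

Rule A → syllable 1 (observed: 4).
Rule B → syllable 4 ✓.
Rule C → syllable 2 (observed: 4).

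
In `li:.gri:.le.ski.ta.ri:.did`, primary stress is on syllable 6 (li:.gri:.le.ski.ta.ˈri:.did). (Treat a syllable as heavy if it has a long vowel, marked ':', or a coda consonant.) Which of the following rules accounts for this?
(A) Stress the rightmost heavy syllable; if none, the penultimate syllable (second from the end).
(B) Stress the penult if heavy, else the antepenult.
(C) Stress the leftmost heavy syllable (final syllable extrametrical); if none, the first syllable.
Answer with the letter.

Rule A → syllable 7 (observed: 6).
Rule B → syllable 6 ✓.
Rule C → syllable 1 (observed: 6).

B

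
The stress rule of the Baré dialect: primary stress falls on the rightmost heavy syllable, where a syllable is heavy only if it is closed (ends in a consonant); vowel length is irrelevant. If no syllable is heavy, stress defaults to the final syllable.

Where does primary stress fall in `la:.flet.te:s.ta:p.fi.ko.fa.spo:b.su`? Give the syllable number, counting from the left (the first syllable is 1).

Weights: 1 la: L, 2 flet H, 3 te:s H, 4 ta:p H, 5 fi L, 6 ko L, 7 fa L, 8 spo:b H, 9 su L.
Heavy syllables in the domain: 2, 3, 4, 8. The rightmost is syllable 8 (spo:b).
Primary stress: syllable 8 → la:.flet.te:s.ta:p.fi.ko.fa.ˈspo:b.su.

8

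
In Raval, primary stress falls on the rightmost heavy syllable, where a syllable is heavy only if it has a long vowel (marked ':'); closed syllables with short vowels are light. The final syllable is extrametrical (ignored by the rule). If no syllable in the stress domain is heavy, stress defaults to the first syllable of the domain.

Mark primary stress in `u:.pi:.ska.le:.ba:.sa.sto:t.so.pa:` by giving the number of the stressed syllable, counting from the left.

The final syllable (9, pa:) is extrametrical; the stress domain is syllables 1–8.
Weights: 1 u: H, 2 pi: H, 3 ska L, 4 le: H, 5 ba: H, 6 sa L, 7 sto:t H, 8 so L.
Heavy syllables in the domain: 1, 2, 4, 5, 7. The rightmost is syllable 7 (sto:t).
Primary stress: syllable 7 → u:.pi:.ska.le:.ba:.sa.ˈsto:t.so.pa:.

7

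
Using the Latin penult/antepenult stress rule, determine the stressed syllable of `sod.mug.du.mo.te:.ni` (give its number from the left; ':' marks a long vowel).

5

Classical Latin: stress the penult if heavy (long vowel or closed), else the antepenult.
Weights: 4 mo L, 5 te: H, 6 ni L.
The penult (syllable 5, te:) is heavy, so it takes stress.
Stress on syllable 5: sod.mug.du.mo.ˈte:.ni.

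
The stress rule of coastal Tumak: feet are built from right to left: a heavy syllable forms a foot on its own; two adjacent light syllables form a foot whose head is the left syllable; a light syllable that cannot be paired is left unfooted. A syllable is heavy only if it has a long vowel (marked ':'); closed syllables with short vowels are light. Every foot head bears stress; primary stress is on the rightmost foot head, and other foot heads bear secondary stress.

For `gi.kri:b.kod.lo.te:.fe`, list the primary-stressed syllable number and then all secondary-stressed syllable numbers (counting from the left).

Weights: 1 gi L, 2 kri:b H, 3 kod L, 4 lo L, 5 te: H, 6 fe L.
Parse right to left (heavy = foot alone; LL = one foot; stranded L unfooted): gi (ˈkri:b) (ˈkod.lo) (ˈte:) fe.
Foot heads: 2, 3, 5.
Primary stress on the rightmost head = syllable 5.
Secondary stress on 2, 3: gi.ˌkri:b.ˌkod.lo.ˈte:.fe.

primary 5, secondary 2, 3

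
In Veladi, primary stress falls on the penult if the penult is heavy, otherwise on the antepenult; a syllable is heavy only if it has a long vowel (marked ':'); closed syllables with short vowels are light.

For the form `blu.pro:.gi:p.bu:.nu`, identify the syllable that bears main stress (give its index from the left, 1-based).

4

Weights: 3 gi:p H, 4 bu: H, 5 nu L.
The penult (syllable 4, bu:) is heavy, so it takes stress.
Primary stress: syllable 4 → blu.pro:.gi:p.ˈbu:.nu.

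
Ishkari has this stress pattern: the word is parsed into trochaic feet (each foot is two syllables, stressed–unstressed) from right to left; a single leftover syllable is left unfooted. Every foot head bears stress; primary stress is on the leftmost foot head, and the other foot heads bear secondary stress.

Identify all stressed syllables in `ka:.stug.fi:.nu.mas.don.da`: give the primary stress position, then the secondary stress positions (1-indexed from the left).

primary 2, secondary 4, 6

Parse right to left into trochaic (ˈσσ) feet: ka: (ˈstug.fi:) (ˈnu.mas) (ˈdon.da). Syllable 1 is left unfooted.
Foot heads (stressed positions): 2, 4, 6.
End Rule Leftmost: primary stress on the leftmost head = syllable 2.
Secondary stress on 4, 6: ka:.ˈstug.fi:.ˌnu.mas.ˌdon.da.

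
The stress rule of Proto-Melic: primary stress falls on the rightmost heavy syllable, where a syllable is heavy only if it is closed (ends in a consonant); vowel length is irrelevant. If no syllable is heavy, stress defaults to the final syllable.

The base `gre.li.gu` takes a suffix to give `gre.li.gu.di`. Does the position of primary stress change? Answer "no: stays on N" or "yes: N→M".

Base `gre.li.gu` (3 syllables):
  Weights: 1 gre L, 2 li L, 3 gu L.
  No heavy syllable in the domain; default to the final syllable = syllable 3.
  → primary stress on syllable 3.
Suffixed `gre.li.gu.di` (4 syllables):
  Weights: 1 gre L, 2 li L, 3 gu L, 4 di L.
  No heavy syllable in the domain; default to the final syllable = syllable 4.
  → primary stress on syllable 4.

yes: 3→4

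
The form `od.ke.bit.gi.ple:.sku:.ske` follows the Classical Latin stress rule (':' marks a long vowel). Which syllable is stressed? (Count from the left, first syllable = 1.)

6

Classical Latin: stress the penult if heavy (long vowel or closed), else the antepenult.
Weights: 5 ple: H, 6 sku: H, 7 ske L.
The penult (syllable 6, sku:) is heavy, so it takes stress.
Stress on syllable 6: od.ke.bit.gi.ple:.ˈsku:.ske.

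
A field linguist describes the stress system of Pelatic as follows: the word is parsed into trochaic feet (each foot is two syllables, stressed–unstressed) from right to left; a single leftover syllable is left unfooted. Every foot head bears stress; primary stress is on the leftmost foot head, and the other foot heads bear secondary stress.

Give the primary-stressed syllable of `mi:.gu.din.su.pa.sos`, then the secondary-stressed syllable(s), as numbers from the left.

Parse right to left into trochaic (ˈσσ) feet: (ˈmi:.gu) (ˈdin.su) (ˈpa.sos).
Foot heads (stressed positions): 1, 3, 5.
End Rule Leftmost: primary stress on the leftmost head = syllable 1.
Secondary stress on 3, 5: ˈmi:.gu.ˌdin.su.ˌpa.sos.

primary 1, secondary 3, 5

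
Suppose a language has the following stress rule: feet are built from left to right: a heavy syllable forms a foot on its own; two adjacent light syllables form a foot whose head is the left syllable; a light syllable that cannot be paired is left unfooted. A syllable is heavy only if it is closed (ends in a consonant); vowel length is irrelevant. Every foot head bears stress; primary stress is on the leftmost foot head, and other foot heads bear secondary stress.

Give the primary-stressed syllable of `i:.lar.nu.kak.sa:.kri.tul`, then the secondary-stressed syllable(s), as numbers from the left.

Weights: 1 i: L, 2 lar H, 3 nu L, 4 kak H, 5 sa: L, 6 kri L, 7 tul H.
Parse left to right (heavy = foot alone; LL = one foot; stranded L unfooted): i: (ˈlar) nu (ˈkak) (ˈsa:.kri) (ˈtul).
Foot heads: 2, 4, 5, 7.
Primary stress on the leftmost head = syllable 2.
Secondary stress on 4, 5, 7: i:.ˈlar.nu.ˌkak.ˌsa:.kri.ˌtul.

primary 2, secondary 4, 5, 7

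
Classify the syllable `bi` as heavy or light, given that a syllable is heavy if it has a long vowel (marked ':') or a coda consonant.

light

`bi`: short vowel, open (no coda). Short vowel, open → light.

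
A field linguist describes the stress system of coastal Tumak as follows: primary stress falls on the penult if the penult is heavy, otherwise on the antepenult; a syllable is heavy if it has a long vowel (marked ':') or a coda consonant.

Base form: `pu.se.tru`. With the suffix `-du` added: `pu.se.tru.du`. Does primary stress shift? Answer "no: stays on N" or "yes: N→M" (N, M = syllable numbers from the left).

yes: 1→2

Base `pu.se.tru` (3 syllables):
  Weights: 1 pu L, 2 se L, 3 tru L.
  The penult (syllable 2, se) is light, so stress falls on the antepenult (syllable 1, pu).
  → primary stress on syllable 1.
Suffixed `pu.se.tru.du` (4 syllables):
  Weights: 2 se L, 3 tru L, 4 du L.
  The penult (syllable 3, tru) is light, so stress falls on the antepenult (syllable 2, se).
  → primary stress on syllable 2.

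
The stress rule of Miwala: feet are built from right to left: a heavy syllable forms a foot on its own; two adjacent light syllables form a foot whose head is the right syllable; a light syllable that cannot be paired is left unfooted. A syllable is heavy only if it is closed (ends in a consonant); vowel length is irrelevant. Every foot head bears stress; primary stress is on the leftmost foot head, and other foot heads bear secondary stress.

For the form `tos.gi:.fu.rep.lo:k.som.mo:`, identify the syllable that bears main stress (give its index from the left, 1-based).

1

Weights: 1 tos H, 2 gi: L, 3 fu L, 4 rep H, 5 lo:k H, 6 som H, 7 mo: L.
Parse right to left (heavy = foot alone; LL = one foot; stranded L unfooted): (ˈtos) (gi:.ˈfu) (ˈrep) (ˈlo:k) (ˈsom) mo:.
Foot heads: 1, 3, 4, 5, 6.
Primary stress on the leftmost head = syllable 1.
Primary stress: syllable 1 → ˈtos.gi:.fu.rep.lo:k.som.mo:.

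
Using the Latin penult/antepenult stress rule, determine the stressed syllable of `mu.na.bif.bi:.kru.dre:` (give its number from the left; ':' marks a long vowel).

4

Classical Latin: stress the penult if heavy (long vowel or closed), else the antepenult.
Weights: 4 bi: H, 5 kru L, 6 dre: H.
The penult (syllable 5, kru) is light, so stress falls on the antepenult (syllable 4, bi:).
Stress on syllable 4: mu.na.bif.ˈbi:.kru.dre:.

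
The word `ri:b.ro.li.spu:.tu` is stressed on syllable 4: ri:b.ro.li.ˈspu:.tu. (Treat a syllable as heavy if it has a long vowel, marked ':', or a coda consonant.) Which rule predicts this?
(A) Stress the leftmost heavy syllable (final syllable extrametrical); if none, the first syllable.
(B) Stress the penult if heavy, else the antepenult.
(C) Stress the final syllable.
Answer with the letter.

Rule A → syllable 1 (observed: 4).
Rule B → syllable 4 ✓.
Rule C → syllable 5 (observed: 4).

B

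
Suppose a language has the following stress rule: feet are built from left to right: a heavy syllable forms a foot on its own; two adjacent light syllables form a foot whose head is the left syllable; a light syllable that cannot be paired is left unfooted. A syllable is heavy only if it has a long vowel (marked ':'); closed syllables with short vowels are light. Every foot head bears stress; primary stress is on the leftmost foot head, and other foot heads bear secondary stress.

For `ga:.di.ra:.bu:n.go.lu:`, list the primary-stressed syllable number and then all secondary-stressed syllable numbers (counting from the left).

Weights: 1 ga: H, 2 di L, 3 ra: H, 4 bu:n H, 5 go L, 6 lu: H.
Parse left to right (heavy = foot alone; LL = one foot; stranded L unfooted): (ˈga:) di (ˈra:) (ˈbu:n) go (ˈlu:).
Foot heads: 1, 3, 4, 6.
Primary stress on the leftmost head = syllable 1.
Secondary stress on 3, 4, 6: ˈga:.di.ˌra:.ˌbu:n.go.ˌlu:.

primary 1, secondary 3, 4, 6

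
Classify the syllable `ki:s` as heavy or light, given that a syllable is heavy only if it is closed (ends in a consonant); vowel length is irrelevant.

heavy

`ki:s`: long vowel, closed (coda /s/). Closed (coda /s/) → heavy.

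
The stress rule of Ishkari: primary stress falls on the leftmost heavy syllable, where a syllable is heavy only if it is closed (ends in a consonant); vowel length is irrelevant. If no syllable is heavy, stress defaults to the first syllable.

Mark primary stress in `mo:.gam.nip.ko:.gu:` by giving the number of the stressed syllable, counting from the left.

2

Weights: 1 mo: L, 2 gam H, 3 nip H, 4 ko: L, 5 gu: L.
Heavy syllables in the domain: 2, 3. The leftmost is syllable 2 (gam).
Primary stress: syllable 2 → mo:.ˈgam.nip.ko:.gu:.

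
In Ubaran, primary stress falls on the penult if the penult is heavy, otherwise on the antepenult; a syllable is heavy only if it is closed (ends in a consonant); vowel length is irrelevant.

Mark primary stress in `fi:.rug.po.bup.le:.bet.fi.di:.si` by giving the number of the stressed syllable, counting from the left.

7

Weights: 7 fi L, 8 di: L, 9 si L.
The penult (syllable 8, di:) is light, so stress falls on the antepenult (syllable 7, fi).
Primary stress: syllable 7 → fi:.rug.po.bup.le:.bet.ˈfi.di:.si.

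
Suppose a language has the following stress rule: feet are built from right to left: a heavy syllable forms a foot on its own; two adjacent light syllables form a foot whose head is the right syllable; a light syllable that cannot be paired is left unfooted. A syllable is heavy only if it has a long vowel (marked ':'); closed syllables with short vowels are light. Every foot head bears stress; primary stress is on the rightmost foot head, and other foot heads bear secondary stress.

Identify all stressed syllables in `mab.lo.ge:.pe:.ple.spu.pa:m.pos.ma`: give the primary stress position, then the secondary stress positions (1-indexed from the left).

Weights: 1 mab L, 2 lo L, 3 ge: H, 4 pe: H, 5 ple L, 6 spu L, 7 pa:m H, 8 pos L, 9 ma L.
Parse right to left (heavy = foot alone; LL = one foot; stranded L unfooted): (mab.ˈlo) (ˈge:) (ˈpe:) (ple.ˈspu) (ˈpa:m) (pos.ˈma).
Foot heads: 2, 3, 4, 6, 7, 9.
Primary stress on the rightmost head = syllable 9.
Secondary stress on 2, 3, 4, 6, 7: mab.ˌlo.ˌge:.ˌpe:.ple.ˌspu.ˌpa:m.pos.ˈma.

primary 9, secondary 2, 3, 4, 6, 7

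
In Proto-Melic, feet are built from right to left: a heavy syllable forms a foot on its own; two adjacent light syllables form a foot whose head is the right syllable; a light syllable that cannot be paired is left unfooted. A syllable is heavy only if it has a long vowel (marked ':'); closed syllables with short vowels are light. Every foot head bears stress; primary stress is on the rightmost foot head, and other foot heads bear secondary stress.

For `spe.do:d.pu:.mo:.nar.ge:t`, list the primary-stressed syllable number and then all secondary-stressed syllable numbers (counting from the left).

Weights: 1 spe L, 2 do:d H, 3 pu: H, 4 mo: H, 5 nar L, 6 ge:t H.
Parse right to left (heavy = foot alone; LL = one foot; stranded L unfooted): spe (ˈdo:d) (ˈpu:) (ˈmo:) nar (ˈge:t).
Foot heads: 2, 3, 4, 6.
Primary stress on the rightmost head = syllable 6.
Secondary stress on 2, 3, 4: spe.ˌdo:d.ˌpu:.ˌmo:.nar.ˈge:t.

primary 6, secondary 2, 3, 4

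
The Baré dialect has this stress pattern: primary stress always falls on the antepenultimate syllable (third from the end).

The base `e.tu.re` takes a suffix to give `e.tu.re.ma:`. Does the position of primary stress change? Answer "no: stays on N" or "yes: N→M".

yes: 1→2

Base `e.tu.re` (3 syllables):
  The word has 3 syllables; the antepenultimate syllable (third from the end) is syllable 1 (e).
  → primary stress on syllable 1.
Suffixed `e.tu.re.ma:` (4 syllables):
  The word has 4 syllables; the antepenultimate syllable (third from the end) is syllable 2 (tu).
  → primary stress on syllable 2.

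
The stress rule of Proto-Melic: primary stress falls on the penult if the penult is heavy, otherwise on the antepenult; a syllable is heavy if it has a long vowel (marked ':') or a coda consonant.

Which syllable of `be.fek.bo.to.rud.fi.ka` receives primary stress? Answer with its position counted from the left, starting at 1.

5

Weights: 5 rud H, 6 fi L, 7 ka L.
The penult (syllable 6, fi) is light, so stress falls on the antepenult (syllable 5, rud).
Primary stress: syllable 5 → be.fek.bo.to.ˈrud.fi.ka.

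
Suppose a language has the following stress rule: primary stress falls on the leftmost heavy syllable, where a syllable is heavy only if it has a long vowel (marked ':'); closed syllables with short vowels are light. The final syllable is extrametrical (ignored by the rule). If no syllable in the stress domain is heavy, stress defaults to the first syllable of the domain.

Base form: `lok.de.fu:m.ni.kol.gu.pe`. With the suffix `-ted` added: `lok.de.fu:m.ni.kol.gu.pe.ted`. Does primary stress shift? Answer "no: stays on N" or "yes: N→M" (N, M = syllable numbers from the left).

no: stays on 3

Base `lok.de.fu:m.ni.kol.gu.pe` (7 syllables):
  The final syllable (7, pe) is extrametrical; the stress domain is syllables 1–6.
  Weights: 1 lok L, 2 de L, 3 fu:m H, 4 ni L, 5 kol L, 6 gu L.
  Heavy syllables in the domain: 3. The leftmost is syllable 3 (fu:m).
  → primary stress on syllable 3.
Suffixed `lok.de.fu:m.ni.kol.gu.pe.ted` (8 syllables):
  The final syllable (8, ted) is extrametrical; the stress domain is syllables 1–7.
  Weights: 1 lok L, 2 de L, 3 fu:m H, 4 ni L, 5 kol L, 6 gu L, 7 pe L.
  Heavy syllables in the domain: 3. The leftmost is syllable 3 (fu:m).
  → primary stress on syllable 3.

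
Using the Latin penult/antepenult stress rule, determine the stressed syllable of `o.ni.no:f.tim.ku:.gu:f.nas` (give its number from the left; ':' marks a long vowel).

6

Classical Latin: stress the penult if heavy (long vowel or closed), else the antepenult.
Weights: 5 ku: H, 6 gu:f H, 7 nas H.
The penult (syllable 6, gu:f) is heavy, so it takes stress.
Stress on syllable 6: o.ni.no:f.tim.ku:.ˈgu:f.nas.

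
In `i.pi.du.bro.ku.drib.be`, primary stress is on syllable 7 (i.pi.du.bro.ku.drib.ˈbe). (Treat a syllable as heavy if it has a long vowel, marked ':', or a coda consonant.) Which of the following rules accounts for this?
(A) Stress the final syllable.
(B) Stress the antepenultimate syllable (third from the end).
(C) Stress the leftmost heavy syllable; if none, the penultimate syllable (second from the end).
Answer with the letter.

Rule A → syllable 7 ✓.
Rule B → syllable 5 (observed: 7).
Rule C → syllable 6 (observed: 7).

A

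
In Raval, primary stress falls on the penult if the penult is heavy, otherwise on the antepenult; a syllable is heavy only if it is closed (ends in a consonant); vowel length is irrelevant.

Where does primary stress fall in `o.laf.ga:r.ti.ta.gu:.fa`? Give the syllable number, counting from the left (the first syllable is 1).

5

Weights: 5 ta L, 6 gu: L, 7 fa L.
The penult (syllable 6, gu:) is light, so stress falls on the antepenult (syllable 5, ta).
Primary stress: syllable 5 → o.laf.ga:r.ti.ˈta.gu:.fa.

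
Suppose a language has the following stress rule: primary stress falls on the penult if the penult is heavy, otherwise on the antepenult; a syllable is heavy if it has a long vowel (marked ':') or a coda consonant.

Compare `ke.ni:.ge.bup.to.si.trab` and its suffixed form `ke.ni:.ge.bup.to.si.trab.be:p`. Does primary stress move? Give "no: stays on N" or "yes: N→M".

yes: 5→7

Base `ke.ni:.ge.bup.to.si.trab` (7 syllables):
  Weights: 5 to L, 6 si L, 7 trab H.
  The penult (syllable 6, si) is light, so stress falls on the antepenult (syllable 5, to).
  → primary stress on syllable 5.
Suffixed `ke.ni:.ge.bup.to.si.trab.be:p` (8 syllables):
  Weights: 6 si L, 7 trab H, 8 be:p H.
  The penult (syllable 7, trab) is heavy, so it takes stress.
  → primary stress on syllable 7.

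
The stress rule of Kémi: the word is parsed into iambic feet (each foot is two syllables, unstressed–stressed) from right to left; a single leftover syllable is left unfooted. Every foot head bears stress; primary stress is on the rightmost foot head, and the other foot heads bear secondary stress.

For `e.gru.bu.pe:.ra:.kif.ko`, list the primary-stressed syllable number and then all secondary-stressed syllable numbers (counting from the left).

primary 7, secondary 3, 5

Parse right to left into iambic (σˈσ) feet: e (gru.ˈbu) (pe:.ˈra:) (kif.ˈko). Syllable 1 is left unfooted.
Foot heads (stressed positions): 3, 5, 7.
End Rule Rightmost: primary stress on the rightmost head = syllable 7.
Secondary stress on 3, 5: e.gru.ˌbu.pe:.ˌra:.kif.ˈko.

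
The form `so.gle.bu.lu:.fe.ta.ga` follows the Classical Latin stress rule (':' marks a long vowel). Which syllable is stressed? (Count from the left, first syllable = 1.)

Classical Latin: stress the penult if heavy (long vowel or closed), else the antepenult.
Weights: 5 fe L, 6 ta L, 7 ga L.
The penult (syllable 6, ta) is light, so stress falls on the antepenult (syllable 5, fe).
Stress on syllable 5: so.gle.bu.lu:.ˈfe.ta.ga.

5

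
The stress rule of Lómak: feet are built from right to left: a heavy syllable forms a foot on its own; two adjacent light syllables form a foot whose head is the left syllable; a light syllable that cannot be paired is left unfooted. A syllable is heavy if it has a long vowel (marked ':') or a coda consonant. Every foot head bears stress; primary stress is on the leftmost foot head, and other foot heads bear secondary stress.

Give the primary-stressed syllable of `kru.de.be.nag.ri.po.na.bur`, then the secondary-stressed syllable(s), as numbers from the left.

Weights: 1 kru L, 2 de L, 3 be L, 4 nag H, 5 ri L, 6 po L, 7 na L, 8 bur H.
Parse right to left (heavy = foot alone; LL = one foot; stranded L unfooted): kru (ˈde.be) (ˈnag) ri (ˈpo.na) (ˈbur).
Foot heads: 2, 4, 6, 8.
Primary stress on the leftmost head = syllable 2.
Secondary stress on 4, 6, 8: kru.ˈde.be.ˌnag.ri.ˌpo.na.ˌbur.

primary 2, secondary 4, 6, 8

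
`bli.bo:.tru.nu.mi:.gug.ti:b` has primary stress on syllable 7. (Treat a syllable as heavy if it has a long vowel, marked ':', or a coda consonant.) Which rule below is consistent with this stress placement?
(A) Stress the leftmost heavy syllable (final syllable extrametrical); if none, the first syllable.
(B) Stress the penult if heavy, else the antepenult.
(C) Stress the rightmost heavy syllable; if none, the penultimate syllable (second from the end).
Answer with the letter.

Rule A → syllable 2 (observed: 7).
Rule B → syllable 6 (observed: 7).
Rule C → syllable 7 ✓.

C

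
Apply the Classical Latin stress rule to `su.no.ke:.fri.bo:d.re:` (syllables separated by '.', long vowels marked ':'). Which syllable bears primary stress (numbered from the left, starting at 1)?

Classical Latin: stress the penult if heavy (long vowel or closed), else the antepenult.
Weights: 4 fri L, 5 bo:d H, 6 re: H.
The penult (syllable 5, bo:d) is heavy, so it takes stress.
Stress on syllable 5: su.no.ke:.fri.ˈbo:d.re:.

5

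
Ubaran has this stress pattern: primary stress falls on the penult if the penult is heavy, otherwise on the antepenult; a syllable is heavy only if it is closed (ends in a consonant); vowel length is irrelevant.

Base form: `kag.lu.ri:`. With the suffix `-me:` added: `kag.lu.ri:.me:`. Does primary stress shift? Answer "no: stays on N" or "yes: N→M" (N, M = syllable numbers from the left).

Base `kag.lu.ri:` (3 syllables):
  Weights: 1 kag H, 2 lu L, 3 ri: L.
  The penult (syllable 2, lu) is light, so stress falls on the antepenult (syllable 1, kag).
  → primary stress on syllable 1.
Suffixed `kag.lu.ri:.me:` (4 syllables):
  Weights: 2 lu L, 3 ri: L, 4 me: L.
  The penult (syllable 3, ri:) is light, so stress falls on the antepenult (syllable 2, lu).
  → primary stress on syllable 2.

yes: 1→2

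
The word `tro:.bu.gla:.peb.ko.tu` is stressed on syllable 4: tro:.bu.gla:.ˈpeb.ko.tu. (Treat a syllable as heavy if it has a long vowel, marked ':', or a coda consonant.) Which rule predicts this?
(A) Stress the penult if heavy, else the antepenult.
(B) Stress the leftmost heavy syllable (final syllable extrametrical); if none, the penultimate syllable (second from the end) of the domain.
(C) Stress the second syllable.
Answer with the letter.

Rule A → syllable 4 ✓.
Rule B → syllable 1 (observed: 4).
Rule C → syllable 2 (observed: 4).

A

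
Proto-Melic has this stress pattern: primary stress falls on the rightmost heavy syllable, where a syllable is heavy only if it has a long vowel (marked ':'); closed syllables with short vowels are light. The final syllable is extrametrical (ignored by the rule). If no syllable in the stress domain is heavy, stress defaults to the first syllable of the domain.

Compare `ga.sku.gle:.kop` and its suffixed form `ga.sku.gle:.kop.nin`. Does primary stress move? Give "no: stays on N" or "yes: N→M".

no: stays on 3

Base `ga.sku.gle:.kop` (4 syllables):
  The final syllable (4, kop) is extrametrical; the stress domain is syllables 1–3.
  Weights: 1 ga L, 2 sku L, 3 gle: H.
  Heavy syllables in the domain: 3. The rightmost is syllable 3 (gle:).
  → primary stress on syllable 3.
Suffixed `ga.sku.gle:.kop.nin` (5 syllables):
  The final syllable (5, nin) is extrametrical; the stress domain is syllables 1–4.
  Weights: 1 ga L, 2 sku L, 3 gle: H, 4 kop L.
  Heavy syllables in the domain: 3. The rightmost is syllable 3 (gle:).
  → primary stress on syllable 3.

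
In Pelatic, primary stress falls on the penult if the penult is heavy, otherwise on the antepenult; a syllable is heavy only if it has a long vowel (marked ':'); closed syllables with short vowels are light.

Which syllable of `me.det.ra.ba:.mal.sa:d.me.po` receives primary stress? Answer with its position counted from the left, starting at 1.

Weights: 6 sa:d H, 7 me L, 8 po L.
The penult (syllable 7, me) is light, so stress falls on the antepenult (syllable 6, sa:d).
Primary stress: syllable 6 → me.det.ra.ba:.mal.ˈsa:d.me.po.

6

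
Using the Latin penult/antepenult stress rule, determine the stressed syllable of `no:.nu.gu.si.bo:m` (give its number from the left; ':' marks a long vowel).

3

Classical Latin: stress the penult if heavy (long vowel or closed), else the antepenult.
Weights: 3 gu L, 4 si L, 5 bo:m H.
The penult (syllable 4, si) is light, so stress falls on the antepenult (syllable 3, gu).
Stress on syllable 3: no:.nu.ˈgu.si.bo:m.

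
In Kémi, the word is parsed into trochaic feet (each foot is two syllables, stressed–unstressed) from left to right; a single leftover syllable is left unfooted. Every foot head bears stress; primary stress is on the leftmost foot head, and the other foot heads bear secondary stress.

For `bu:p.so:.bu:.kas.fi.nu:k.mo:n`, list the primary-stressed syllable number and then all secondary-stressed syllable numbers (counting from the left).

primary 1, secondary 3, 5

Parse left to right into trochaic (ˈσσ) feet: (ˈbu:p.so:) (ˈbu:.kas) (ˈfi.nu:k) mo:n. Syllable 7 is left unfooted.
Foot heads (stressed positions): 1, 3, 5.
End Rule Leftmost: primary stress on the leftmost head = syllable 1.
Secondary stress on 3, 5: ˈbu:p.so:.ˌbu:.kas.ˌfi.nu:k.mo:n.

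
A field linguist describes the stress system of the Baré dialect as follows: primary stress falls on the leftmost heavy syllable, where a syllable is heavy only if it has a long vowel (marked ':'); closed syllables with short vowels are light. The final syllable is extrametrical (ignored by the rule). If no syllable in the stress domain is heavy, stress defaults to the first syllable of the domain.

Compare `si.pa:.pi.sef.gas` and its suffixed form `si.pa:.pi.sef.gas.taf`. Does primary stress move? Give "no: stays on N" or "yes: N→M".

no: stays on 2

Base `si.pa:.pi.sef.gas` (5 syllables):
  The final syllable (5, gas) is extrametrical; the stress domain is syllables 1–4.
  Weights: 1 si L, 2 pa: H, 3 pi L, 4 sef L.
  Heavy syllables in the domain: 2. The leftmost is syllable 2 (pa:).
  → primary stress on syllable 2.
Suffixed `si.pa:.pi.sef.gas.taf` (6 syllables):
  The final syllable (6, taf) is extrametrical; the stress domain is syllables 1–5.
  Weights: 1 si L, 2 pa: H, 3 pi L, 4 sef L, 5 gas L.
  Heavy syllables in the domain: 2. The leftmost is syllable 2 (pa:).
  → primary stress on syllable 2.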